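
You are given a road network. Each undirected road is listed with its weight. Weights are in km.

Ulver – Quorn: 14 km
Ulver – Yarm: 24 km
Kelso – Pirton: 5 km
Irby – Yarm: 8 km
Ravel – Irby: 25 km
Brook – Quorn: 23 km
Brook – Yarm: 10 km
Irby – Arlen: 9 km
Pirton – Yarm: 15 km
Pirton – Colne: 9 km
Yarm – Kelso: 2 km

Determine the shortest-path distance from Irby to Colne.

Candidate routes:
Irby → Yarm → Pirton → Colne: 8+15+9 = 32
Irby → Yarm → Kelso → Pirton → Colne: 8+2+5+9 = 24
The minimum is 24 km via Irby → Yarm → Kelso → Pirton → Colne.

24 km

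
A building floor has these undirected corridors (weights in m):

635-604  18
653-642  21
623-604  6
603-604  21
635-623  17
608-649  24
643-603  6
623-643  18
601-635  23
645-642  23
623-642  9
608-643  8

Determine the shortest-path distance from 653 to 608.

Running Dijkstra from 653:
653: 0
642: 21  (via 653)
623: 30  (via 642)
604: 36  (via 623)
645: 44  (via 642)
635: 47  (via 623)
643: 48  (via 623)
603: 54  (via 643)
608: 56  (via 643)
Shortest route: 653 → 642 → 623 → 643 → 608 = 56 m.

56 m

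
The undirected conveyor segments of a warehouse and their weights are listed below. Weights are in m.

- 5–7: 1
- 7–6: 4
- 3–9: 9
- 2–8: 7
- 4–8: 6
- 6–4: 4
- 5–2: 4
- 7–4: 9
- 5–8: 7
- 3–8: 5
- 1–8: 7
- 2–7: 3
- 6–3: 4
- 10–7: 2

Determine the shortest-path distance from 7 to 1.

Running Dijkstra from 7:
7: 0
5: 1  (via 7)
10: 2  (via 7)
2: 3  (via 7)
6: 4  (via 7)
3: 8  (via 6)
4: 8  (via 6)
8: 8  (via 5)
1: 15  (via 8)
Shortest route: 7–5–8–1 = 15 m.

15 m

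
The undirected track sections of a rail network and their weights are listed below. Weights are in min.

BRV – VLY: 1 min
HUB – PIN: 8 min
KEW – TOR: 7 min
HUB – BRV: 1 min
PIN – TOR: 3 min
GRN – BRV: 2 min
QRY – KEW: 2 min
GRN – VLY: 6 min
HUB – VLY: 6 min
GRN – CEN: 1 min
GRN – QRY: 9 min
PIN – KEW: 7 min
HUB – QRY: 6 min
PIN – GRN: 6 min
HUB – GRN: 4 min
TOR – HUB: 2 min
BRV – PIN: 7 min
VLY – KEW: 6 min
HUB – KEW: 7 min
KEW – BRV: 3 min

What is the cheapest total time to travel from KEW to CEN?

Settle nodes by increasing distance from KEW:
KEW: 0
QRY: 2  (via KEW)
BRV: 3  (via KEW)
VLY: 4  (via BRV)
HUB: 4  (via BRV)
GRN: 5  (via BRV)
CEN: 6  (via GRN)
Shortest route: KEW → BRV → GRN → CEN = 6 min.

6 min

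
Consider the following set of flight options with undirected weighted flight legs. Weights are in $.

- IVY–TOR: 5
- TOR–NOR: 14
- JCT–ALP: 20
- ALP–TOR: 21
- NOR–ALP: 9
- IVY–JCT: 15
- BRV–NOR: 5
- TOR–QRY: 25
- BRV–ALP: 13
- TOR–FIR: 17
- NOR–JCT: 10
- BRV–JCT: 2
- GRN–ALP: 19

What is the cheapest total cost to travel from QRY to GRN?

Compare a few routes:
QRY - TOR - ALP - GRN: 25+21+19 = 65
QRY - TOR - NOR - ALP - GRN: 25+14+9+19 = 67
The minimum is $65 via QRY - TOR - ALP - GRN.

$65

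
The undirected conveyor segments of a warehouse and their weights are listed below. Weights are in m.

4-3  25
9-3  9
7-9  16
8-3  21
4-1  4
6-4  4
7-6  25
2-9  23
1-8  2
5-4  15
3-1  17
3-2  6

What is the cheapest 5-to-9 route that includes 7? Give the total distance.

Shortest 5→7: 5 → 4 → 6 → 7 = 44
Shortest 7→9: 7 → 9 = 16
Total via 7: 44 + 16 = 60 m.

60 m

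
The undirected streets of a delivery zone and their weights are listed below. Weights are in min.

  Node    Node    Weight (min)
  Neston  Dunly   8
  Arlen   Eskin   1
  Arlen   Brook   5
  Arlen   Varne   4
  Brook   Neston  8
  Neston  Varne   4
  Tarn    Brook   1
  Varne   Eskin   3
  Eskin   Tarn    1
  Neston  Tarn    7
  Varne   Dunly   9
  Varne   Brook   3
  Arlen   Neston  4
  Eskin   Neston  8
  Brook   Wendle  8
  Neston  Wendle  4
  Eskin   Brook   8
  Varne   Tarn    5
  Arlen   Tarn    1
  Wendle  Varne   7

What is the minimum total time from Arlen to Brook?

2 min

Enumerating some paths:
Arlen - Tarn - Brook: 1+1 = 2
Arlen - Eskin - Tarn - Brook: 1+1+1 = 3
The minimum is 2 min via Arlen - Tarn - Brook.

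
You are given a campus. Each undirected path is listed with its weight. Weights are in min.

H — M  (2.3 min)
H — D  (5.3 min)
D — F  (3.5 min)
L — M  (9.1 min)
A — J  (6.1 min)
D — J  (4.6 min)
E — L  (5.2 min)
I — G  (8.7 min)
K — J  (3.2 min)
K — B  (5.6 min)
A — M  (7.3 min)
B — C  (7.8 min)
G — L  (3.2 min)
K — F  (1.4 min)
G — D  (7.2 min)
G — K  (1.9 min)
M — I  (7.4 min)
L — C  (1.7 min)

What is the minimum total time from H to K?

Candidate routes:
H - D - J - K: 5.3+4.6+3.2 = 13.1
H - D - G - K: 5.3+7.2+1.9 = 14.4
H - D - F - K: 5.3+3.5+1.4 = 10.2
H - M - L - G - K: 2.3+9.1+3.2+1.9 = 16.5
Cheapest is H - D - F - K at 10.2 min.

10.2 min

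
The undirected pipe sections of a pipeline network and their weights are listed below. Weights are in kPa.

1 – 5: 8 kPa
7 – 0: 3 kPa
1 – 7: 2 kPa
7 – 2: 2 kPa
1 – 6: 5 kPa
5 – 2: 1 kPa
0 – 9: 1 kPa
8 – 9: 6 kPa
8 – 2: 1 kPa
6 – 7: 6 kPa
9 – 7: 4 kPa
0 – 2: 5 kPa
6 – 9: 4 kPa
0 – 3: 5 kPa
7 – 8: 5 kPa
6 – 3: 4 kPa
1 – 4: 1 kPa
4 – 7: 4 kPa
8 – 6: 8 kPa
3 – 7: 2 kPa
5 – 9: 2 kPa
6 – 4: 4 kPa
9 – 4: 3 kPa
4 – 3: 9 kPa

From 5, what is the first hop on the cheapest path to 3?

2

Compare a few routes:
5 → 2 → 7 → 3: 1+2+2 = 5
5 → 9 → 0 → 7 → 3: 2+1+3+2 = 8
Cheapest is 5 → 2 → 7 → 3 at 5 kPa.
So from 5 the first move is to 2.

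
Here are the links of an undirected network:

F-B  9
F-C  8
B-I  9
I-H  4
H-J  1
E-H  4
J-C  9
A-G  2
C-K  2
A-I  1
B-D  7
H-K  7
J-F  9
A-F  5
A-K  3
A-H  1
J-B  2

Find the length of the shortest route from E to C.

10

Shortest distances from E:
E: 0
H: 4  (via E)
A: 5  (via H)
J: 5  (via H)
I: 6  (via A)
B: 7  (via J)
G: 7  (via A)
K: 8  (via A)
C: 10  (via K)
Shortest route: E–H–A–K–C = 10.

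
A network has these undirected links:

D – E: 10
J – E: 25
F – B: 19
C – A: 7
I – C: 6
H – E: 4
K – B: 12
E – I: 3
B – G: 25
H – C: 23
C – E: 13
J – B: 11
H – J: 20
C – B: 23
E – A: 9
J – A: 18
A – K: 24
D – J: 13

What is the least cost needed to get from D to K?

36

Candidate routes:
D–E–A–K: 10+9+24 = 43
D–J–B–K: 13+11+12 = 36
Cheapest is D–J–B–K at 36.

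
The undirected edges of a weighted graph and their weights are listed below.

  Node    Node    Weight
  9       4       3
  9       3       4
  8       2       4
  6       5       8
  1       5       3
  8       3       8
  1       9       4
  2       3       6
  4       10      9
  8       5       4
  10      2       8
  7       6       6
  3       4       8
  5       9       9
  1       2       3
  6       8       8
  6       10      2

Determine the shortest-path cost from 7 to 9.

Compare a few routes:
7 - 6 - 10 - 2 - 1 - 9: 6+2+8+3+4 = 23
7 - 6 - 5 - 9: 6+8+9 = 23
7 - 6 - 5 - 1 - 9: 6+8+3+4 = 21
7 - 6 - 10 - 4 - 9: 6+2+9+3 = 20
Cheapest is 7 - 6 - 10 - 4 - 9 at 20.

20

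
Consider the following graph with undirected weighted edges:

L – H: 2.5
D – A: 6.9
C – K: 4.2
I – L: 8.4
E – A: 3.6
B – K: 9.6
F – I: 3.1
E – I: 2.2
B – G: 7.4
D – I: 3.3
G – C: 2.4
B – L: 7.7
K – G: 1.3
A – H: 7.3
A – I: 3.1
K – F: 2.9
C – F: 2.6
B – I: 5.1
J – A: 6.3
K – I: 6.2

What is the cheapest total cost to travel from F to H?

13.5

Enumerating some paths:
F - I - L - H: 3.1+8.4+2.5 = 14
F - I - A - H: 3.1+3.1+7.3 = 13.5
Cheapest is F - I - A - H at 13.5.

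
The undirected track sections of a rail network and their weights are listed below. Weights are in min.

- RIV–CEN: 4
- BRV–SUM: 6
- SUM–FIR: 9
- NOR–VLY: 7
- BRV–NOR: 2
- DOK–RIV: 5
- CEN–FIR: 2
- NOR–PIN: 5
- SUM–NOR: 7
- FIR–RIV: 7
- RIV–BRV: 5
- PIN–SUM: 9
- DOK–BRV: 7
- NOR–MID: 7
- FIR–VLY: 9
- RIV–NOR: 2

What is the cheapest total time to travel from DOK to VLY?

Candidate routes:
DOK - BRV - NOR - VLY: 7+2+7 = 16
DOK - RIV - NOR - VLY: 5+2+7 = 14
The minimum is 14 min via DOK - RIV - NOR - VLY.

14 min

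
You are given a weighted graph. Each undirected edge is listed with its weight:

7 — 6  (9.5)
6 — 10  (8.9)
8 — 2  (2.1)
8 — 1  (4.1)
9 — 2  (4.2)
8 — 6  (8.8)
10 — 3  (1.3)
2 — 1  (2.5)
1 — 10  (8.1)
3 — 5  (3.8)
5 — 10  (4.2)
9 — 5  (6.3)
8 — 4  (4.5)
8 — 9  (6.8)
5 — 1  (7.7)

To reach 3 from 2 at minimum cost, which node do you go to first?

Compare a few routes:
2 - 1 - 10 - 3: 2.5+8.1+1.3 = 11.9
2 - 1 - 5 - 3: 2.5+7.7+3.8 = 14
The minimum is 11.9 via 2 - 1 - 10 - 3.
So from 2 the first move is to 1.

1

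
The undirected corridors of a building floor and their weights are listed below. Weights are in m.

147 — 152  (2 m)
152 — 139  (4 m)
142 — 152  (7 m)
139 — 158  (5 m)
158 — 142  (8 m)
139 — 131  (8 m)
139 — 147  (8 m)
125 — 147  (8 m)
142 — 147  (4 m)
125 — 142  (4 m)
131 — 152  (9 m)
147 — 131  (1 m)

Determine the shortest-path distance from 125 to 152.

10 m

Enumerating some paths:
125–142–152: 4+7 = 11
125–147–131–152: 8+1+9 = 18
125–142–147–131–152: 4+4+1+9 = 18
125–147–152: 8+2 = 10
Cheapest is 125–147–152 at 10 m.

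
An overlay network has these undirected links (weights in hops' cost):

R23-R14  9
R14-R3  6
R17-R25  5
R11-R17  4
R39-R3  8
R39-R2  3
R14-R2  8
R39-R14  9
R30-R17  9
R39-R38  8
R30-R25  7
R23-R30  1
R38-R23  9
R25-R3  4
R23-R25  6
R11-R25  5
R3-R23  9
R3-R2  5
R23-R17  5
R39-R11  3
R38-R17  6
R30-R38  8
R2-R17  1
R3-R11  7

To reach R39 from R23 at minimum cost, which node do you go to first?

Enumerating some paths:
R23–R30–R17–R2–R39: 1+9+1+3 = 14
R23–R17–R2–R39: 5+1+3 = 9
R23–R17–R11–R39: 5+4+3 = 12
R23–R25–R11–R39: 6+5+3 = 14
The minimum is 9 hops' cost via R23–R17–R2–R39.
So from R23 the first move is to R17.

R17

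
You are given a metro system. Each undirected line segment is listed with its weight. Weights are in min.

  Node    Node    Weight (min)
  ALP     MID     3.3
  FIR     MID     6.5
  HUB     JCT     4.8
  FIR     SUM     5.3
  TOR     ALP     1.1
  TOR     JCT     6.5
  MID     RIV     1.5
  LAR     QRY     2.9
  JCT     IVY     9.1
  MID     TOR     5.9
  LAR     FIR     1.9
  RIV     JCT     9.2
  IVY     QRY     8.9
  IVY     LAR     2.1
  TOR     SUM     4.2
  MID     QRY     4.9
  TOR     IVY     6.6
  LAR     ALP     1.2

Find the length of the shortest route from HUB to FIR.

Compare a few routes:
HUB → JCT → TOR → ALP → LAR → FIR: 4.8+6.5+1.1+1.2+1.9 = 15.5
HUB → JCT → IVY → LAR → FIR: 4.8+9.1+2.1+1.9 = 17.9
Cheapest is HUB → JCT → TOR → ALP → LAR → FIR at 15.5 min.

15.5 min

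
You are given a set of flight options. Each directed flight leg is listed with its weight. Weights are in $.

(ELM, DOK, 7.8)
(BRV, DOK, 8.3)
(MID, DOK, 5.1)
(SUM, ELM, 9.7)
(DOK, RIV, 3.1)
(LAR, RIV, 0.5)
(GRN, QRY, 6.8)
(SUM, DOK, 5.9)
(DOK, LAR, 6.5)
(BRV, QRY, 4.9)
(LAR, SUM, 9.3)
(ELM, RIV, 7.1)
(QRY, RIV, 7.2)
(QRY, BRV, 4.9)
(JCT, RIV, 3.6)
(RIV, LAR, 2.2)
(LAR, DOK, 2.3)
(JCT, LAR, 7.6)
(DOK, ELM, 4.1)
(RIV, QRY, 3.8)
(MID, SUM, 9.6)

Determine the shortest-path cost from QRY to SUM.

Settle nodes by increasing distance from QRY:
QRY: 0
BRV: 4.9  (via QRY)
RIV: 7.2  (via QRY)
LAR: 9.4  (via RIV)
DOK: 11.7  (via LAR)
ELM: 15.8  (via DOK)
SUM: 18.7  (via LAR)
Shortest route: QRY → RIV → LAR → SUM = $18.7.

$18.7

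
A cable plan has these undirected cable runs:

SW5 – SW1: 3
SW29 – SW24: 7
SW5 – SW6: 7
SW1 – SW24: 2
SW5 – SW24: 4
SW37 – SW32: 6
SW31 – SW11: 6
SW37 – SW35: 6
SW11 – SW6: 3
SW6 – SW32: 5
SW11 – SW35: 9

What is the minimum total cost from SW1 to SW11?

13

Settle nodes by increasing distance from SW1:
SW1: 0
SW24: 2  (via SW1)
SW5: 3  (via SW1)
SW29: 9  (via SW24)
SW6: 10  (via SW5)
SW11: 13  (via SW6)
Shortest route: SW1–SW5–SW6–SW11 = 13.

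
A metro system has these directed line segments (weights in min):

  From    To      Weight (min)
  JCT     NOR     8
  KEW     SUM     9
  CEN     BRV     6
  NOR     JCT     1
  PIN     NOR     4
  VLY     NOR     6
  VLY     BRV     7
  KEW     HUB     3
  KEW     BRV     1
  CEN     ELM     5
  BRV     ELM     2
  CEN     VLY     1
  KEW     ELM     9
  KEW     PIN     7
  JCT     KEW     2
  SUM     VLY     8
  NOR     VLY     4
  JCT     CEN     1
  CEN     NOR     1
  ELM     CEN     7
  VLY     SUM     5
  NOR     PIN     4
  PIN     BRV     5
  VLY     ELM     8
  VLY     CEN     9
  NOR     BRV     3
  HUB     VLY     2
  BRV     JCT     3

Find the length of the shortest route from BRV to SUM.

10 min

Candidate routes:
BRV - JCT - CEN - VLY - SUM: 3+1+1+5 = 10
BRV - JCT - CEN - NOR - VLY - SUM: 3+1+1+4+5 = 14
BRV - JCT - KEW - SUM: 3+2+9 = 14
Cheapest is BRV - JCT - CEN - VLY - SUM at 10 min.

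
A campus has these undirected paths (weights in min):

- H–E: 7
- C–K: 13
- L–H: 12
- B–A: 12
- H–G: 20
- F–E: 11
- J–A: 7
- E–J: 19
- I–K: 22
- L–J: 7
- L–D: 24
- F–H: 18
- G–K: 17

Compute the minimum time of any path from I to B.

97 min

Compare a few routes:
I → K → G → H → E → J → A → B: 22+17+20+7+19+7+12 = 104
I → K → G → H → L → J → A → B: 22+17+20+12+7+7+12 = 97
The minimum is 97 min via I → K → G → H → L → J → A → B.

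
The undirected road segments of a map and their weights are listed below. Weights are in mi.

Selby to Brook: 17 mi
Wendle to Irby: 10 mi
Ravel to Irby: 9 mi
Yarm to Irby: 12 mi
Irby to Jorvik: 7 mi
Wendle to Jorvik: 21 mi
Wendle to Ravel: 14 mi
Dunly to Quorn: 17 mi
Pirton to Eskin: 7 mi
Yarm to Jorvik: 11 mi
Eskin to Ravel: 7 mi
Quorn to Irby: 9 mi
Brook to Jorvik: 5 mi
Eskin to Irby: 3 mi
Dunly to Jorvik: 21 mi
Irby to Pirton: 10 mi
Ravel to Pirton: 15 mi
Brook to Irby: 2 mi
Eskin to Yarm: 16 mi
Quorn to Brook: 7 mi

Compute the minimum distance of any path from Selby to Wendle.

Enumerating some paths:
Selby–Brook–Jorvik–Irby–Wendle: 17+5+7+10 = 39
Selby–Brook–Irby–Wendle: 17+2+10 = 29
Selby–Brook–Irby–Ravel–Wendle: 17+2+9+14 = 42
The minimum is 29 mi via Selby–Brook–Irby–Wendle.

29 mi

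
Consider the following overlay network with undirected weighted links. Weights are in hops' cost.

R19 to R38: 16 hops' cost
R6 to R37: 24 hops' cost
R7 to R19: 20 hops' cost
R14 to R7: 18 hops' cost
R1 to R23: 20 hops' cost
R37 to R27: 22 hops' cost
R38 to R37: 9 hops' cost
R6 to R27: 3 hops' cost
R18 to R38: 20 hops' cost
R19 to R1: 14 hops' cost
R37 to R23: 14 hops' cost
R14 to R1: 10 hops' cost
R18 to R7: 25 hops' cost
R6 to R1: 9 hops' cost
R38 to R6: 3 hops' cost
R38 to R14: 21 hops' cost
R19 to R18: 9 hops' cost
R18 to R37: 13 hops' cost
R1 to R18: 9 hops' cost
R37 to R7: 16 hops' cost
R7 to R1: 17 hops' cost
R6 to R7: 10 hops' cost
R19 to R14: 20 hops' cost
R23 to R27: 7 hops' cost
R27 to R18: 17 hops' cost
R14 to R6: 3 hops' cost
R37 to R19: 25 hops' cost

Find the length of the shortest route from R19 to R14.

Enumerating some paths:
R19–R14: 20 = 20
R19–R38–R6–R14: 16+3+3 = 22
Cheapest is R19–R14 at 20 hops' cost.

20 hops' cost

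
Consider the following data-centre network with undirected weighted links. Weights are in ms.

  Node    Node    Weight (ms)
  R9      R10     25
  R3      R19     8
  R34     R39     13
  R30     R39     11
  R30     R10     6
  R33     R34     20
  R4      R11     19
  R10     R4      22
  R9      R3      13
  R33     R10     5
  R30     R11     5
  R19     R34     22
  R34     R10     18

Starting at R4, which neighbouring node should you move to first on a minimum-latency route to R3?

Candidate routes:
R4–R10–R9–R3: 22+25+13 = 60
R4–R11–R30–R10–R9–R3: 19+5+6+25+13 = 68
The minimum is 60 ms via R4–R10–R9–R3.
So from R4 the first move is to R10.

R10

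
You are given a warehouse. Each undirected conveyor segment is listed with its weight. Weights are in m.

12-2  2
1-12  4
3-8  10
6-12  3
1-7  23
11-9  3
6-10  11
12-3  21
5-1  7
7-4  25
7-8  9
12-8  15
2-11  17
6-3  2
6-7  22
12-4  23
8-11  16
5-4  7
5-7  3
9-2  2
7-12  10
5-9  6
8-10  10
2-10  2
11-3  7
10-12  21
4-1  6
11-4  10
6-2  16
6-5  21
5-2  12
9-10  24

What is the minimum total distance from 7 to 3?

Candidate routes:
7–5–9–2–12–6–3: 3+6+2+2+3+2 = 18
7–12–6–3: 10+3+2 = 15
Cheapest is 7–12–6–3 at 15 m.

15 m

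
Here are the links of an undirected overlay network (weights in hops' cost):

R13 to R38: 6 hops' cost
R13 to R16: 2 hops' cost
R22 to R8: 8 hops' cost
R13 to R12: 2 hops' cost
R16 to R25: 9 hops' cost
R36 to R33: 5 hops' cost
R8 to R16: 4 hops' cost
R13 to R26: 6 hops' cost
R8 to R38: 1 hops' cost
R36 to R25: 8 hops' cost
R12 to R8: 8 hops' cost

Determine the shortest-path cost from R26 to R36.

Enumerating some paths:
R26 → R13 → R38 → R8 → R16 → R25 → R36: 6+6+1+4+9+8 = 34
R26 → R13 → R16 → R25 → R36: 6+2+9+8 = 25
R26 → R13 → R12 → R8 → R16 → R25 → R36: 6+2+8+4+9+8 = 37
Cheapest is R26 → R13 → R16 → R25 → R36 at 25 hops' cost.

25 hops' cost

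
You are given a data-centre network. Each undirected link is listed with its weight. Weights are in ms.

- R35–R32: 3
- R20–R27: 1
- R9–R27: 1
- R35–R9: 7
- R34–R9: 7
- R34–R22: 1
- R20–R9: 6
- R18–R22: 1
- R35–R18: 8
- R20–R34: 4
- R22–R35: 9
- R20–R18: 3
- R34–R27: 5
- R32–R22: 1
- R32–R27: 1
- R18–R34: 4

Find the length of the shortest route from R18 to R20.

Compare a few routes:
R18–R20: 3 = 3
R18–R22–R34–R20: 1+1+4 = 6
R18–R22–R32–R27–R20: 1+1+1+1 = 4
The minimum is 3 ms via R18–R20.

3 ms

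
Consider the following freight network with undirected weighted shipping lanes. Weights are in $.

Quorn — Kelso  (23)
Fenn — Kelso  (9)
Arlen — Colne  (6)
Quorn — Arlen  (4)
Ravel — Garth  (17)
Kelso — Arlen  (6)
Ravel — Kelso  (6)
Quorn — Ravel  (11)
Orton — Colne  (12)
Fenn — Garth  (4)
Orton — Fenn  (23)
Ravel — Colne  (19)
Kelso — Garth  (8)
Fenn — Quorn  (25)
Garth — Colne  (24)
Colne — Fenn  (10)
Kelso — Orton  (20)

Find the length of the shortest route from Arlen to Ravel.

$12

Candidate routes:
Arlen–Quorn–Ravel: 4+11 = 15
Arlen–Kelso–Ravel: 6+6 = 12
The minimum is $12 via Arlen–Kelso–Ravel.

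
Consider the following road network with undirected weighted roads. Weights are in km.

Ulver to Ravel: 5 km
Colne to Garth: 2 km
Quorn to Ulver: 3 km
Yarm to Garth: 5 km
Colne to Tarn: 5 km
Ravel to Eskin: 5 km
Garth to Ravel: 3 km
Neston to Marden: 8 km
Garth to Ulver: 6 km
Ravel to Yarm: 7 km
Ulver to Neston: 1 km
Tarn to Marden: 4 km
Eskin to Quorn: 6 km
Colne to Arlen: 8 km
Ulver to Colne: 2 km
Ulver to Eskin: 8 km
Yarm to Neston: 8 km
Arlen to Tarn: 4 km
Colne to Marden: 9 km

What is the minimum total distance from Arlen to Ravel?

13 km

Enumerating some paths:
Arlen - Colne - Garth - Ravel: 8+2+3 = 13
Arlen - Tarn - Colne - Garth - Ravel: 4+5+2+3 = 14
The minimum is 13 km via Arlen - Colne - Garth - Ravel.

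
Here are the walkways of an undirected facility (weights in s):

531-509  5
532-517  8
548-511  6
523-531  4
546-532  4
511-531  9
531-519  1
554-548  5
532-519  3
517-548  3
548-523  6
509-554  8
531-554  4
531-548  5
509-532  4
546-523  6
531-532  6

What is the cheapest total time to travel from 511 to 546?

17 s

Settle nodes by increasing distance from 511:
511: 0
548: 6  (via 511)
531: 9  (via 511)
517: 9  (via 548)
519: 10  (via 531)
554: 11  (via 548)
523: 12  (via 548)
532: 13  (via 519)
509: 14  (via 531)
546: 17  (via 532)
Shortest route: 511 → 531 → 519 → 532 → 546 = 17 s.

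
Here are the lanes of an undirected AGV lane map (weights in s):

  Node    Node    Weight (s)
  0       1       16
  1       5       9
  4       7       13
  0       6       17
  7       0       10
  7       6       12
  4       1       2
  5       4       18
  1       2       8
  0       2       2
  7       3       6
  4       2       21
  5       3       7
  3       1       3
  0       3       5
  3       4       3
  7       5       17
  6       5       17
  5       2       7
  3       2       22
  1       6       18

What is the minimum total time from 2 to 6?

19 s

Settle nodes by increasing distance from 2:
2: 0
0: 2  (via 2)
3: 7  (via 0)
5: 7  (via 2)
1: 8  (via 2)
4: 10  (via 3)
7: 12  (via 0)
6: 19  (via 0)
Shortest route: 2–0–6 = 19 s.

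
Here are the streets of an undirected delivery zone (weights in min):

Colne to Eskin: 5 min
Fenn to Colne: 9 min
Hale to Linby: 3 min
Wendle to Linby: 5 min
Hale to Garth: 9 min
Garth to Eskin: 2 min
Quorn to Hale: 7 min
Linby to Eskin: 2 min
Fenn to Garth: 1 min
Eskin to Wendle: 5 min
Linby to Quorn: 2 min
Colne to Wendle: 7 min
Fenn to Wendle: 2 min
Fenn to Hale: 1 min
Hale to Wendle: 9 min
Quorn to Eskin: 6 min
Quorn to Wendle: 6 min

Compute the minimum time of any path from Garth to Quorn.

6 min

Candidate routes:
Garth - Fenn - Hale - Linby - Quorn: 1+1+3+2 = 7
Garth - Eskin - Quorn: 2+6 = 8
Garth - Eskin - Linby - Quorn: 2+2+2 = 6
Cheapest is Garth - Eskin - Linby - Quorn at 6 min.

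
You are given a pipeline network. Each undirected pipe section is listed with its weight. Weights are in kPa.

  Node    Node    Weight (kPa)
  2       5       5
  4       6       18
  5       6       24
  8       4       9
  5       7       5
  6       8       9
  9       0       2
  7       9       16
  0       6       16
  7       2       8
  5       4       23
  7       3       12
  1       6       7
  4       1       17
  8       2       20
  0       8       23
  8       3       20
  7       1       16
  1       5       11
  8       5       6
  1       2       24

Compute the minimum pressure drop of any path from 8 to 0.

23 kPa

Compare a few routes:
8 → 0: 23 = 23
8 → 6 → 0: 9+16 = 25
Cheapest is 8 → 0 at 23 kPa.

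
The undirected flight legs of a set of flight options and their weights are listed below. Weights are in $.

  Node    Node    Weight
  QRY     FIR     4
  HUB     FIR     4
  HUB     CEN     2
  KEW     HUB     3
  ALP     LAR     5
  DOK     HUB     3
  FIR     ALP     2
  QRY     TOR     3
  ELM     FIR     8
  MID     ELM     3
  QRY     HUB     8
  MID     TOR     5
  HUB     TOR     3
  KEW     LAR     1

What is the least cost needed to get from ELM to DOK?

Compare a few routes:
ELM–FIR–HUB–DOK: 8+4+3 = 15
ELM–MID–TOR–HUB–DOK: 3+5+3+3 = 14
ELM–FIR–QRY–TOR–HUB–DOK: 8+4+3+3+3 = 21
The minimum is $14 via ELM–MID–TOR–HUB–DOK.

$14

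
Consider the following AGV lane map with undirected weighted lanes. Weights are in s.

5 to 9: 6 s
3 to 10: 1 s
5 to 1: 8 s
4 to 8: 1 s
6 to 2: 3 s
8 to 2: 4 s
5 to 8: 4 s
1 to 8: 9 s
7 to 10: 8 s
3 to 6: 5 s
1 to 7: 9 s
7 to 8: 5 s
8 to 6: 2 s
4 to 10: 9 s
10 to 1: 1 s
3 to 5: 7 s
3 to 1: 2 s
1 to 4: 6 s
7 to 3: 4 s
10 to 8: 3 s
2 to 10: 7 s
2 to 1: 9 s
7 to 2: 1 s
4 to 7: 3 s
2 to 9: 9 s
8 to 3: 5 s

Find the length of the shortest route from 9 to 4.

Shortest distances from 9:
9: 0
5: 6  (via 9)
2: 9  (via 9)
7: 10  (via 2)
8: 10  (via 5)
4: 11  (via 8)
Shortest route: 9–5–8–4 = 11 s.

11 s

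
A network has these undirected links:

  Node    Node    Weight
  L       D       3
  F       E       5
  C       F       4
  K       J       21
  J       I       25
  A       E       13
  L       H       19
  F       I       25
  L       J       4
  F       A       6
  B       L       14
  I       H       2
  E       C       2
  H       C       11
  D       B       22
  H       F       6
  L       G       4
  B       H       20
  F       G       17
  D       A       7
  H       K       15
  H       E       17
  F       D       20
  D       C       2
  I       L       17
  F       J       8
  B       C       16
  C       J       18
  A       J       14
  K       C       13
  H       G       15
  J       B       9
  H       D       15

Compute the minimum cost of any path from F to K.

Enumerating some paths:
F - C - K: 4+13 = 17
F - E - C - K: 5+2+13 = 20
F - H - K: 6+15 = 21
F - A - D - C - K: 6+7+2+13 = 28
Cheapest is F - C - K at 17.

17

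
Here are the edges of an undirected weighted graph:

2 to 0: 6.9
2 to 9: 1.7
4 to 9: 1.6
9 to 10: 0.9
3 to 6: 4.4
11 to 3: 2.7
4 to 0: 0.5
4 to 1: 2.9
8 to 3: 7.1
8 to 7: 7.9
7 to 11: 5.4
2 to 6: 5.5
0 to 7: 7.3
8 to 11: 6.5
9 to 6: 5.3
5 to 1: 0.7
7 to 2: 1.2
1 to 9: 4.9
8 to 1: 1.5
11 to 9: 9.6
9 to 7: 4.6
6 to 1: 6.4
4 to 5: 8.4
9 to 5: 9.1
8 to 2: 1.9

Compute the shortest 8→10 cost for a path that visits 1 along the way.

6.9

Shortest 8→1: 8–1 = 1.5
Best 1 to 10: 1–4–9–10 costing 5.4
Total via 1: 1.5 + 5.4 = 6.9.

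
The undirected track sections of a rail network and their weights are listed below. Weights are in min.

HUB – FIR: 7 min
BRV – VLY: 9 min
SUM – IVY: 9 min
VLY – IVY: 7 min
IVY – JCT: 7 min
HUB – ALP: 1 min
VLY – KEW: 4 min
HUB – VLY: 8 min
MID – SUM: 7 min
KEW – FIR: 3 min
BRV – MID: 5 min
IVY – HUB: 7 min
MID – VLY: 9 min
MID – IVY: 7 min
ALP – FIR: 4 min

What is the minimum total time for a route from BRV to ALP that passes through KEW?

Best BRV to KEW: BRV–VLY–KEW costing 13
Shortest KEW→ALP: KEW–FIR–ALP = 7
Total via KEW: 13 + 7 = 20 min.

20 min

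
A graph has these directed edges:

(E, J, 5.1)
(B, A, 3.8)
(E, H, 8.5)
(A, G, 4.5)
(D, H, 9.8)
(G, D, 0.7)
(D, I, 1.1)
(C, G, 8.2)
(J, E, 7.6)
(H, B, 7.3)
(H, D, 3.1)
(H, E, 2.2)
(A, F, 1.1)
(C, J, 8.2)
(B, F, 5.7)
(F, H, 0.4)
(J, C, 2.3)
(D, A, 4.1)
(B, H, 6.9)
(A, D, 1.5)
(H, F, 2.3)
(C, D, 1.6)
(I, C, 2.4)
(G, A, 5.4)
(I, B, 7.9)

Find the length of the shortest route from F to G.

12.1

Candidate routes:
F–H–D–A–G: 0.4+3.1+4.1+4.5 = 12.1
F–H–D–I–C–G: 0.4+3.1+1.1+2.4+8.2 = 15.2
The minimum is 12.1 via F–H–D–A–G.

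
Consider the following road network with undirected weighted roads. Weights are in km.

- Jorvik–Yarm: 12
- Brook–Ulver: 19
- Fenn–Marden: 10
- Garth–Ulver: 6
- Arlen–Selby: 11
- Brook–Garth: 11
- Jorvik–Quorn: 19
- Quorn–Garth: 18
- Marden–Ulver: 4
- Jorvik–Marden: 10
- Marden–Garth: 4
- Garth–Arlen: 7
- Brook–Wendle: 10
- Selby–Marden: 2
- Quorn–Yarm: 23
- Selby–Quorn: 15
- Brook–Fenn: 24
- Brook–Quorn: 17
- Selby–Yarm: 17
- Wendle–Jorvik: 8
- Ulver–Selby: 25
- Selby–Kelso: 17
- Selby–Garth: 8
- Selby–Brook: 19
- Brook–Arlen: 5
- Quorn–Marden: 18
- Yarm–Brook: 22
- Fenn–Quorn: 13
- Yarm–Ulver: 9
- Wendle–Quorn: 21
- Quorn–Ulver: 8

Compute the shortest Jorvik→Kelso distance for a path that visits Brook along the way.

Best Jorvik to Brook: Jorvik → Wendle → Brook costing 18
Best Brook to Kelso: Brook → Arlen → Selby → Kelso costing 33
Total via Brook: 18 + 33 = 51 km.

51 km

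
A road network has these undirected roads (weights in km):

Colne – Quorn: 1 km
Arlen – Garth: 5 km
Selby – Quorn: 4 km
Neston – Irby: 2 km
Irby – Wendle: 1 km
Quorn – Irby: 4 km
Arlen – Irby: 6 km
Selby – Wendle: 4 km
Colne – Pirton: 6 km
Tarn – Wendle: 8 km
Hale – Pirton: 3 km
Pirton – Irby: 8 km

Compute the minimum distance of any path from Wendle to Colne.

Running Dijkstra from Wendle:
Wendle: 0
Irby: 1  (via Wendle)
Neston: 3  (via Irby)
Selby: 4  (via Wendle)
Quorn: 5  (via Irby)
Colne: 6  (via Quorn)
Shortest route: Wendle–Irby–Quorn–Colne = 6 km.

6 km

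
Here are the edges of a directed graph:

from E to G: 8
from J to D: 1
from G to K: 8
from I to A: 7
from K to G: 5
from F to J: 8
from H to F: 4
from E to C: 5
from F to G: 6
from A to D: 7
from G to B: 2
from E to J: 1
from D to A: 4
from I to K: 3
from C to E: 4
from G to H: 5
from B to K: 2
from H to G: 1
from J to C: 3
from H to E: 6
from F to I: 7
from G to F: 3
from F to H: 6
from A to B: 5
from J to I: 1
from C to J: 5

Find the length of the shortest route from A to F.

Settle nodes by increasing distance from A:
A: 0
B: 5  (via A)
D: 7  (via A)
K: 7  (via B)
G: 12  (via K)
F: 15  (via G)
Shortest route: A–B–K–G–F = 15.

15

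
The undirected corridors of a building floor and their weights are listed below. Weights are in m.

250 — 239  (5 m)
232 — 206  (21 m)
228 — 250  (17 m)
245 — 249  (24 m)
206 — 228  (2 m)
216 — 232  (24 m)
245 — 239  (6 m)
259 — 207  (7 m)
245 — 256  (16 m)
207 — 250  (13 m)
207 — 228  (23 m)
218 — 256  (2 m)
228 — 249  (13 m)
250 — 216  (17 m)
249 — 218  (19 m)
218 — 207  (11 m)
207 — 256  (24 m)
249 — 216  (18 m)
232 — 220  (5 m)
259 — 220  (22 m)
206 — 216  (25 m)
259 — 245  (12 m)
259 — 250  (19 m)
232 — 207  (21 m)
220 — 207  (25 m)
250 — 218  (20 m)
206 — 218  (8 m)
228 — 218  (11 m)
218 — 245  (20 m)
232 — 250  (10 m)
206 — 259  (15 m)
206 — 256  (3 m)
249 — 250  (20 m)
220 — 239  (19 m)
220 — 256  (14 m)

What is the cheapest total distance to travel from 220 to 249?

32 m

Shortest distances from 220:
220: 0
232: 5  (via 220)
256: 14  (via 220)
250: 15  (via 232)
218: 16  (via 256)
206: 17  (via 256)
228: 19  (via 206)
239: 19  (via 220)
259: 22  (via 220)
245: 25  (via 239)
207: 25  (via 220)
216: 29  (via 232)
249: 32  (via 228)
Shortest route: 220 → 256 → 206 → 228 → 249 = 32 m.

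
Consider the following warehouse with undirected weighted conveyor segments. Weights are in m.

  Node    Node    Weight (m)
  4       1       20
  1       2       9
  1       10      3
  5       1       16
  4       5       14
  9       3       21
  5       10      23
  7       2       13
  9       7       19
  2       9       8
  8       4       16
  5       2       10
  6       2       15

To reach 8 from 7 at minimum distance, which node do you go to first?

Candidate routes:
7 - 2 - 5 - 4 - 8: 13+10+14+16 = 53
7 - 2 - 1 - 4 - 8: 13+9+20+16 = 58
The minimum is 53 m via 7 - 2 - 5 - 4 - 8.
So from 7 the first move is to 2.

2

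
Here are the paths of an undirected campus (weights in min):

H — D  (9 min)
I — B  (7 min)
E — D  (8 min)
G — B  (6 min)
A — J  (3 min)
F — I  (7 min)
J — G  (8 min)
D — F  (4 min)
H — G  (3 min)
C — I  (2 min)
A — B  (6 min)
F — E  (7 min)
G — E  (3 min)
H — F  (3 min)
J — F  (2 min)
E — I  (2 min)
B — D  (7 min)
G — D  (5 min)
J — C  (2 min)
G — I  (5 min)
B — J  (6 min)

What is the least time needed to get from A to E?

Shortest distances from A:
A: 0
J: 3  (via A)
C: 5  (via J)
F: 5  (via J)
B: 6  (via A)
I: 7  (via C)
H: 8  (via F)
D: 9  (via F)
E: 9  (via I)
Shortest route: A–J–C–I–E = 9 min.

9 min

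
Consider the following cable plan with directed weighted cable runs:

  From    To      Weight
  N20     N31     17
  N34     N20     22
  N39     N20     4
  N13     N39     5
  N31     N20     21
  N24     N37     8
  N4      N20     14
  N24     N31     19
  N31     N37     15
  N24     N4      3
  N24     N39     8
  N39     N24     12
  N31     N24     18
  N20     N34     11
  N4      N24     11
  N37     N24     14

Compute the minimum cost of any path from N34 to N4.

60

Shortest distances from N34:
N34: 0
N20: 22  (via N34)
N31: 39  (via N20)
N37: 54  (via N31)
N24: 57  (via N31)
N4: 60  (via N24)
Shortest route: N34–N20–N31–N24–N4 = 60.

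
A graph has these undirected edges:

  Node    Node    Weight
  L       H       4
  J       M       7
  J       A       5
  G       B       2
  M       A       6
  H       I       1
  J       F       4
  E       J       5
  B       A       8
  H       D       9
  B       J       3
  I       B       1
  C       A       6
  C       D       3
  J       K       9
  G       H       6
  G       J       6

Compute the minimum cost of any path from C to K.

20

Shortest distances from C:
C: 0
D: 3  (via C)
A: 6  (via C)
J: 11  (via A)
H: 12  (via D)
M: 12  (via A)
I: 13  (via H)
B: 14  (via A)
F: 15  (via J)
E: 16  (via J)
G: 16  (via B)
L: 16  (via H)
K: 20  (via J)
Shortest route: C → A → J → K = 20.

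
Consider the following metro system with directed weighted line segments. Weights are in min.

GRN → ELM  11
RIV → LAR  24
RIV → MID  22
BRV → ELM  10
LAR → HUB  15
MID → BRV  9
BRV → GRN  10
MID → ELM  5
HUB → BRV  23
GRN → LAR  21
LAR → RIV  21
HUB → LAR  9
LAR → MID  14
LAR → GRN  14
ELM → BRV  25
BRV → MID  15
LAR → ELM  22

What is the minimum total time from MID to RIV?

61 min

Compare a few routes:
MID–ELM–BRV–GRN–LAR–RIV: 5+25+10+21+21 = 82
MID–BRV–GRN–LAR–RIV: 9+10+21+21 = 61
Cheapest is MID–BRV–GRN–LAR–RIV at 61 min.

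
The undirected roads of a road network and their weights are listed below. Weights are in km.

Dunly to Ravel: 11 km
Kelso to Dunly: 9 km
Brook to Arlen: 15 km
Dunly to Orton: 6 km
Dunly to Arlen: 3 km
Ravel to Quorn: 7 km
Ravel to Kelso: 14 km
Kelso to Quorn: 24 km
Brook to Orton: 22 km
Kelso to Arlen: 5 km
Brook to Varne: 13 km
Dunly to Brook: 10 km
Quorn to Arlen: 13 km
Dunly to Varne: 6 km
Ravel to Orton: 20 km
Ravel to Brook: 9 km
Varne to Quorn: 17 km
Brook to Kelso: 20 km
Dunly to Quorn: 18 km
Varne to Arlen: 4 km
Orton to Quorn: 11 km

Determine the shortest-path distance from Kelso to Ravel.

Enumerating some paths:
Kelso - Ravel: 14 = 14
Kelso - Arlen - Dunly - Ravel: 5+3+11 = 19
Kelso - Dunly - Ravel: 9+11 = 20
Cheapest is Kelso - Ravel at 14 km.

14 km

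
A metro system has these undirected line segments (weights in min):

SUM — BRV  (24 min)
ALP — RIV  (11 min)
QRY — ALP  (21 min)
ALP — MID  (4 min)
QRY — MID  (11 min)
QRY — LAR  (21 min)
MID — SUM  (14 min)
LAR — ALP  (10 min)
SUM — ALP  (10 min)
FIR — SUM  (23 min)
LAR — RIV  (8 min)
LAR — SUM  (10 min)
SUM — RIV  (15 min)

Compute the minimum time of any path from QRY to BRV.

49 min

Settle nodes by increasing distance from QRY:
QRY: 0
MID: 11  (via QRY)
ALP: 15  (via MID)
LAR: 21  (via QRY)
SUM: 25  (via MID)
RIV: 26  (via ALP)
FIR: 48  (via SUM)
BRV: 49  (via SUM)
Shortest route: QRY → MID → SUM → BRV = 49 min.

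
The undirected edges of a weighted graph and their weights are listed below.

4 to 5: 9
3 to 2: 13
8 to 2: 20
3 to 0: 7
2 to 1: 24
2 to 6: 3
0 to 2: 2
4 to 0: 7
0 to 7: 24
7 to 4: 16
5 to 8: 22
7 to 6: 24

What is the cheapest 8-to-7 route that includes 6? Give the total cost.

Best 8 to 6: 8–2–6 costing 23
Best 6 to 7: 6–7 costing 24
Total via 6: 23 + 24 = 47.

47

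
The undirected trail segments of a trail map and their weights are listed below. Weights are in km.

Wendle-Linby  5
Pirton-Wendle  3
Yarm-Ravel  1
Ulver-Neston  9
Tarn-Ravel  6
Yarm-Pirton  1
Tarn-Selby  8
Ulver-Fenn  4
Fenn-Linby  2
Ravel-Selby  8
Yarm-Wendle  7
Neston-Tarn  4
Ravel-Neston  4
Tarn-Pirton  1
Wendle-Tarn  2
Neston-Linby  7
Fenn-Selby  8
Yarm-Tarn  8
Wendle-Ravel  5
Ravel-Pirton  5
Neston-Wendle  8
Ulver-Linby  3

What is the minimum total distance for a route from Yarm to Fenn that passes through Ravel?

Best Yarm to Ravel: Yarm–Ravel costing 1
Best Ravel to Fenn: Ravel–Wendle–Linby–Fenn costing 12
Total via Ravel: 1 + 12 = 13 km.

13 km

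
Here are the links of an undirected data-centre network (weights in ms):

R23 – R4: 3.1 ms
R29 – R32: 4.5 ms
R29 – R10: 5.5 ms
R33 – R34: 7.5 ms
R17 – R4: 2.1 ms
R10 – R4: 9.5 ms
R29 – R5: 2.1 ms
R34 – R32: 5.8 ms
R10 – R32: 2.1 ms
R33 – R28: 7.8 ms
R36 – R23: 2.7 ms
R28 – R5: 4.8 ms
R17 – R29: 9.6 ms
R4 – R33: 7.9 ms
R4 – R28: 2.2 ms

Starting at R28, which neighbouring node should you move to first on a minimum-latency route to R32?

R5

Compare a few routes:
R28 → R4 → R10 → R32: 2.2+9.5+2.1 = 13.8
R28 → R4 → R17 → R29 → R32: 2.2+2.1+9.6+4.5 = 18.4
R28 → R5 → R29 → R10 → R32: 4.8+2.1+5.5+2.1 = 14.5
R28 → R5 → R29 → R32: 4.8+2.1+4.5 = 11.4
The minimum is 11.4 ms via R28 → R5 → R29 → R32.
So from R28 the first move is to R5.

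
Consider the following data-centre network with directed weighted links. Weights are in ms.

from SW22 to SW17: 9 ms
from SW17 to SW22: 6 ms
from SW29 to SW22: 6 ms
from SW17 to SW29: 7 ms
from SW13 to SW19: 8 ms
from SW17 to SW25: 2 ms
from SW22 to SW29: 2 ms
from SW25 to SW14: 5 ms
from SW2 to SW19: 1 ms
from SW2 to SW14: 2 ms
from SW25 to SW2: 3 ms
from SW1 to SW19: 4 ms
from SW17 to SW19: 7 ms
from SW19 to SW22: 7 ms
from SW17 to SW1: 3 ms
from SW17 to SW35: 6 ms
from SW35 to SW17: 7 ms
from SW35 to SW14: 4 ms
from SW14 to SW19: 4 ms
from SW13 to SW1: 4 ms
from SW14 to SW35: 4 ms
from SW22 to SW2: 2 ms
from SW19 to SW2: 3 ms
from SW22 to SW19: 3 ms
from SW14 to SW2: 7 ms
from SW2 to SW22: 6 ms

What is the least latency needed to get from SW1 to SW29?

13 ms

Compare a few routes:
SW1 - SW19 - SW22 - SW29: 4+7+2 = 13
SW1 - SW19 - SW22 - SW17 - SW29: 4+7+9+7 = 27
SW1 - SW19 - SW2 - SW22 - SW29: 4+3+6+2 = 15
Cheapest is SW1 - SW19 - SW22 - SW29 at 13 ms.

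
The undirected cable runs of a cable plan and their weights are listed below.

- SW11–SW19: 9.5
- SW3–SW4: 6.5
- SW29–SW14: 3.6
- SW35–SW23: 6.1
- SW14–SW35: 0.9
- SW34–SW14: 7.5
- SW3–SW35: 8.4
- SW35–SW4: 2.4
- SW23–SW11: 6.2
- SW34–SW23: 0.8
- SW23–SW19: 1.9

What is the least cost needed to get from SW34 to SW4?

9.3

Running Dijkstra from SW34:
SW34: 0
SW23: 0.8  (via SW34)
SW19: 2.7  (via SW23)
SW35: 6.9  (via SW23)
SW11: 7  (via SW23)
SW14: 7.5  (via SW34)
SW4: 9.3  (via SW35)
Shortest route: SW34–SW23–SW35–SW4 = 9.3.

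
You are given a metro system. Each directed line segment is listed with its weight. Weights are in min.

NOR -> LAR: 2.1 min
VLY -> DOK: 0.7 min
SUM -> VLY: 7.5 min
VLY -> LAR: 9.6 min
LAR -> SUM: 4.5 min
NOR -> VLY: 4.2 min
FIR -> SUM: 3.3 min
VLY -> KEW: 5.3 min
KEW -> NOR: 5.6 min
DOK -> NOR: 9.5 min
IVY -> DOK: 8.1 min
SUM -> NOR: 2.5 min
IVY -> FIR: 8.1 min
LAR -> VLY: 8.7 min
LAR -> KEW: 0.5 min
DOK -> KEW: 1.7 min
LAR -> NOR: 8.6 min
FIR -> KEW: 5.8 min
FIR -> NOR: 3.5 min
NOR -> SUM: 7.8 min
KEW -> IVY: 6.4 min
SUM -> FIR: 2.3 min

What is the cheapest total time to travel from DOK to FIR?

Enumerating some paths:
DOK–KEW–IVY–FIR: 1.7+6.4+8.1 = 16.2
DOK–NOR–SUM–FIR: 9.5+7.8+2.3 = 19.6
DOK–KEW–NOR–SUM–FIR: 1.7+5.6+7.8+2.3 = 17.4
DOK–NOR–LAR–SUM–FIR: 9.5+2.1+4.5+2.3 = 18.4
Cheapest is DOK–KEW–IVY–FIR at 16.2 min.

16.2 min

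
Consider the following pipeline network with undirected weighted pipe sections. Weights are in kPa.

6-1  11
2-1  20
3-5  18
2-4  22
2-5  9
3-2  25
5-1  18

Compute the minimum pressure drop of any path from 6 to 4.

53 kPa

Compare a few routes:
6 → 1 → 2 → 4: 11+20+22 = 53
6 → 1 → 5 → 2 → 4: 11+18+9+22 = 60
The minimum is 53 kPa via 6 → 1 → 2 → 4.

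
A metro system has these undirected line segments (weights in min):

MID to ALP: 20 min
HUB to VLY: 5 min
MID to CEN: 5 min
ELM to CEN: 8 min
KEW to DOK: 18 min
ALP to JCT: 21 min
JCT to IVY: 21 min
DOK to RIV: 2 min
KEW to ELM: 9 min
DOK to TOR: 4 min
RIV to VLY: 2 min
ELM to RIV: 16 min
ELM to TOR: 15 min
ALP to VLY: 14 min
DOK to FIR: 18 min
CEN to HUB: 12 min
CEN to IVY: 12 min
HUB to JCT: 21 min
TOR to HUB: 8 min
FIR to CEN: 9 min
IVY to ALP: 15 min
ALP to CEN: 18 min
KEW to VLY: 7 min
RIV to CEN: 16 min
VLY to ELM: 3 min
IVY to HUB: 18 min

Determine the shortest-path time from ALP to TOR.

Settle nodes by increasing distance from ALP:
ALP: 0
VLY: 14  (via ALP)
IVY: 15  (via ALP)
RIV: 16  (via VLY)
ELM: 17  (via VLY)
DOK: 18  (via RIV)
CEN: 18  (via ALP)
HUB: 19  (via VLY)
MID: 20  (via ALP)
KEW: 21  (via VLY)
JCT: 21  (via ALP)
TOR: 22  (via DOK)
Shortest route: ALP–VLY–RIV–DOK–TOR = 22 min.

22 min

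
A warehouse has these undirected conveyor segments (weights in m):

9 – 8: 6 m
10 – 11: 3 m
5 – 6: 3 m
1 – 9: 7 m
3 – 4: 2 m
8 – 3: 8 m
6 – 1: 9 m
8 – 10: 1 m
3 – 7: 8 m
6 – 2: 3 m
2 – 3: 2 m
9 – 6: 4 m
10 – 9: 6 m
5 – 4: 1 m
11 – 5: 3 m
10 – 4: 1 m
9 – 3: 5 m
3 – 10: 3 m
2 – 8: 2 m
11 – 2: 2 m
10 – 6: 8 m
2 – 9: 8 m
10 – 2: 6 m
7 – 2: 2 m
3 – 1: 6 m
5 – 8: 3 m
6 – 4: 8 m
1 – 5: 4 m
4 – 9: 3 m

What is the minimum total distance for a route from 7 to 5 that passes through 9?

Shortest 7→9: 7 → 2 → 3 → 9 = 9
Shortest 9→5: 9 → 4 → 5 = 4
Total via 9: 9 + 4 = 13 m.

13 m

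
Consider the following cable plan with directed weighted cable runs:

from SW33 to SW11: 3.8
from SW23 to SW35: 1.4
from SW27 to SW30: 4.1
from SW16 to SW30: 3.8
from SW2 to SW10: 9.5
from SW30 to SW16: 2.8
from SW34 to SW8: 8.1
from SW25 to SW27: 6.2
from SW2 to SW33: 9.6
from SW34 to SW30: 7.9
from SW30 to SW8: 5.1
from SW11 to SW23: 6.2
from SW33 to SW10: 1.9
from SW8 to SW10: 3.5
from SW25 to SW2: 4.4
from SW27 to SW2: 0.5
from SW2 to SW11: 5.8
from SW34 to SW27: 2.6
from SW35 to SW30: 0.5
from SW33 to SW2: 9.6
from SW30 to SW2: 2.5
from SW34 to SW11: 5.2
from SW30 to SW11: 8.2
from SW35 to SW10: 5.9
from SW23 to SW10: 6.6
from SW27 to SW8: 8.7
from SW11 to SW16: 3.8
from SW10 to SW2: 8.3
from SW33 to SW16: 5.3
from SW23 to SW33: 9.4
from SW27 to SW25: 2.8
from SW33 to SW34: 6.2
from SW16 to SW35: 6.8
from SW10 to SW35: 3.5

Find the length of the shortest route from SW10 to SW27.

24.9

Shortest distances from SW10:
SW10: 0
SW35: 3.5  (via SW10)
SW30: 4  (via SW35)
SW2: 6.5  (via SW30)
SW16: 6.8  (via SW30)
SW8: 9.1  (via SW30)
SW11: 12.2  (via SW30)
SW33: 16.1  (via SW2)
SW23: 18.4  (via SW11)
SW34: 22.3  (via SW33)
SW27: 24.9  (via SW34)
Shortest route: SW10 → SW35 → SW30 → SW2 → SW33 → SW34 → SW27 = 24.9.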